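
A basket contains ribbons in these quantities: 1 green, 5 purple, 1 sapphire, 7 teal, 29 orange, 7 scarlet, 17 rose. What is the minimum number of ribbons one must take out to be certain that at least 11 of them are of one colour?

42

The 7 colours are the holes; the ribbons drawn are the pigeons.
To avoid 11 of any one colour, the worst case takes at most 10 of each colour, or every ribbon of a colour that has fewer than 10.
That gives 1 + 5 + 1 + 7 + 10 + 7 + 10 = 41 ribbons with no colour reaching 11.
The next ribbon forces some colour to 11, so 41 + 1 = 42.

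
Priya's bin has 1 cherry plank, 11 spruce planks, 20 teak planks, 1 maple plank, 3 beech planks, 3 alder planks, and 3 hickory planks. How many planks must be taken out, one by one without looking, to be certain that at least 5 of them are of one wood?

An adversary could hand out at most 4 planks per wood (5 woods run out sooner): 1 + 4 + 4 + 1 + 3 + 3 + 3 = 19 planks and still no wood has 5.
Pigeonhole: one more plank lands in a wood already at 4, so 20 draws are enough and 19 are not.

20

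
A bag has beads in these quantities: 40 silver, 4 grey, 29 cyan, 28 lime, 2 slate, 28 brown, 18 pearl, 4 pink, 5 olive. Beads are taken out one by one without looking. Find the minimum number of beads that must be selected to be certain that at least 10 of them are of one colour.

61

Pigeonhole: put each drawn bead into a box by colour. The largest draw with every box below 10 takes min(count, 9) from each colour; colours with fewer than 9 contribute all they have.
Σ min(cᵢ, 9) = 9 + 4 + 9 + 9 + 2 + 9 + 9 + 4 + 5 = 60.
Draw number 60 + 1 = 61 must push one box to 10.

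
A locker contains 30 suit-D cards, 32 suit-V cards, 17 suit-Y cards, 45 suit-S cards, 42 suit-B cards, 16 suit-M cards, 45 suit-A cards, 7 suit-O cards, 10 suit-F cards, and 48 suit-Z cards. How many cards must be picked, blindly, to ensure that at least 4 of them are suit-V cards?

264

In the worst case for collecting suit-V cards, every non-suit-V card comes out first.
There are 30 + 17 + 45 + 42 + 16 + 45 + 7 + 10 + 48 = 260 non-suit-V cards altogether.
After those, each further card must be suit-V, so 260 + 4 = 264 draws guarantee 4 suit-V cards.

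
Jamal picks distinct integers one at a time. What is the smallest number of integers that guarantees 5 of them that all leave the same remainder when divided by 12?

49

The 12 residue classes mod 12 are the pigeonholes.
With 48 integers one could put 4 in each residue class and have no class reach 5.
The 49th integer pushes some class to 5, so 12·4 + 1 = 49.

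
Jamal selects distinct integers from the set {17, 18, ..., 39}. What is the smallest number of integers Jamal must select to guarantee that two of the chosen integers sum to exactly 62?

16

Two chosen integers sum to 62 exactly when both halves of some pair {x, 62−x} with 23 ≤ x ≤ 62−x ≤ 39 are chosen — 8 such pairs.
The remaining 7 elements (those with no distinct partner in range) can never complete a 62-sum, so the worst case takes all of them and one from each pair: 7 + 8 = 15.
By the pigeonhole principle, the 16th integer has to be the second member of some pair, so 15 + 1 = 16.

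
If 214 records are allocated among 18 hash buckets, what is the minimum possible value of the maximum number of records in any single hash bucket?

The 18 hash buckets are the holes and the 214 records are the pigeons.
If every hash bucket held at most 11 records, the total would be at most 18 × 11 = 198, which is less than 214.
So some hash bucket holds at least ⌈214/18⌉ = 12 records.

12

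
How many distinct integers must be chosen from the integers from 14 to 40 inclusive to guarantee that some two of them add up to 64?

Group the elements by complementary pair {x, 64−x}: {24,40}, {25,39}, {26,38}, …, giving 8 two-element pairs; the single value 32 (it cannot pair with itself since the integers are distinct); and 10 integers whose partner 64−x falls outside [14,40].
By pigeonhole, treating each of those 19 groups as a pigeonhole, one can pick one integer per group — 19 integers — with no two summing to 64.
The 20th integer lands in an occupied pair, forcing a sum of 64.

20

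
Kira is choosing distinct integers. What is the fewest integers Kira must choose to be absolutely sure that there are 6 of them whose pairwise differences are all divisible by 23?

Integers whose pairwise differences are multiples of 23 are exactly those sharing a remainder mod 23. By pigeonhole, the 23 residue classes mod 23 are the pigeonholes.
With 115 integers one could put 5 in each residue class and have no class reach 6.
The 116th integer pushes some class to 6, so 23·5 + 1 = 116.

116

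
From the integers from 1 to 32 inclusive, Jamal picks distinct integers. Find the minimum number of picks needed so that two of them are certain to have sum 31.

18

Two chosen integers sum to 31 exactly when both halves of some pair {x, 31−x} with 1 ≤ x ≤ 31−x ≤ 30 are chosen — 15 such pairs.
The remaining 2 elements (those with no distinct partner in range) can never complete a 31-sum, so the worst case takes all of them and one from each pair: 2 + 15 = 17.
By the pigeonhole principle, the 18th integer has to be the second member of some pair, so 17 + 1 = 18.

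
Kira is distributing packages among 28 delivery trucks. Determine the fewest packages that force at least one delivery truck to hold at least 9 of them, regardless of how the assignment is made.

225

With 224 packages one could put exactly 8 in each of the 28 delivery trucks, and no delivery truck would reach 9.
By the pigeonhole principle, one more package must land in a delivery truck that already has 8, giving it 9.
So 28 × 8 + 1 = 225 packages are required.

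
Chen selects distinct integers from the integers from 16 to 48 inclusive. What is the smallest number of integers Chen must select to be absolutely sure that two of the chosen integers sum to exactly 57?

Group the elements by complementary pair {x, 57−x}: {16,41}, {17,40}, {18,39}, …, giving 13 two-element pairs and 7 integers whose partner 57−x falls outside [16,48].
By pigeonhole, treating each of those 20 groups as a pigeonhole, one can pick one integer per group — 20 integers — with no two summing to 57.
The 21st integer lands in an occupied pair, forcing a sum of 57.

21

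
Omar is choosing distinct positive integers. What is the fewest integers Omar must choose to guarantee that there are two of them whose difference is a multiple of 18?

Integers whose pairwise differences are multiples of 18 are exactly those sharing a remainder mod 18. By the pigeonhole principle, the 18 residue classes mod 18 are the pigeonholes.
With 18 integers one could put 1 in each residue class and have no class reach 2.
The 19th integer pushes some class to 2, so 18·1 + 1 = 19.

19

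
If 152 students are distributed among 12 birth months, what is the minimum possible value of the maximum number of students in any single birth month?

13

Pigeonhole: the 12 birth months are the holes and the 152 students are the pigeons.
If every birth month held at most 12 students, the total would be at most 12 × 12 = 144, which is less than 152.
So some birth month holds at least ⌈152/12⌉ = 13 students.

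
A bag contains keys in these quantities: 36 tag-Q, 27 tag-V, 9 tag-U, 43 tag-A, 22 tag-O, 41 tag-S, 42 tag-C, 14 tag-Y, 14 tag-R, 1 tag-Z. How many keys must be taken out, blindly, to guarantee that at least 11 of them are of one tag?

91

An adversary could hand out at most 10 keys per tag (tag-U, tag-Z run out sooner): 10 + 10 + 9 + 10 + 10 + 10 + 10 + 10 + 10 + 1 = 90 keys and still no tag has 11.
Pigeonhole: one more key lands in a tag already at 10, so 91 draws are enough and 90 are not.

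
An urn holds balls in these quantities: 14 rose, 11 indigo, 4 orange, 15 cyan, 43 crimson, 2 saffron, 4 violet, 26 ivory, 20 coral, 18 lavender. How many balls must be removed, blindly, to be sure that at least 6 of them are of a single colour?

46

By the pigeonhole principle, the 10 colours are the holes; the balls drawn are the pigeons.
To avoid 6 of any one colour, the worst case takes at most 5 of each colour, or every ball of a colour that has fewer than 5.
That gives 5 + 5 + 4 + 5 + 5 + 2 + 4 + 5 + 5 + 5 = 45 balls with no colour reaching 6.
The next ball forces some colour to 6, so 45 + 1 = 46.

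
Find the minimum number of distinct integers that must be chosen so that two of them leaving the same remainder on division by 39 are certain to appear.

40

By pigeonhole, the 39 residue classes mod 39 are the pigeonholes.
With 39 integers one could put 1 in each residue class and have no class reach 2.
The 40th integer pushes some class to 2, so 39·1 + 1 = 40.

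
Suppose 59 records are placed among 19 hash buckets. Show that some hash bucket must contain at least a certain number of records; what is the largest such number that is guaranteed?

The 19 hash buckets are the holes and the 59 records are the pigeons.
If every hash bucket held at most 3 records, the total would be at most 19 × 3 = 57, which is less than 59.
So some hash bucket holds at least ⌈59/19⌉ = 4 records.

4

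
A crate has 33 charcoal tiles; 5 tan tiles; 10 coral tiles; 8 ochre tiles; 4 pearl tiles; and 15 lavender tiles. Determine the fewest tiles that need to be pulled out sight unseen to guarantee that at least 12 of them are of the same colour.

50

An adversary could hand out at most 11 tiles per colour (4 colours run out sooner): 11 + 5 + 10 + 8 + 4 + 11 = 49 tiles and still no colour has 12.
One more tile lands in a colour already at 11, so 50 draws are enough and 49 are not.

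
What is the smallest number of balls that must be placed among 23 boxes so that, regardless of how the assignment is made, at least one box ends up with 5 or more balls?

93

With 92 balls one could put exactly 4 in each of the 23 boxes, and no box would reach 5.
Pigeonhole: one more ball must land in a box that already has 4, giving it 5.
So 23 × 4 + 1 = 93 balls are required.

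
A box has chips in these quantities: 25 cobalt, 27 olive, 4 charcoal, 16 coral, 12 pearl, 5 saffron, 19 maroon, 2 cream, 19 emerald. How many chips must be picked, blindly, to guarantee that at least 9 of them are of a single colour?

60

The 9 colours are the holes; the chips drawn are the pigeons.
To avoid 9 of any one colour, the worst case takes at most 8 of each colour, or every chip of a colour that has fewer than 8.
That gives 8 + 8 + 4 + 8 + 8 + 5 + 8 + 2 + 8 = 59 chips with no colour reaching 9.
The next chip forces some colour to 9, so 59 + 1 = 60.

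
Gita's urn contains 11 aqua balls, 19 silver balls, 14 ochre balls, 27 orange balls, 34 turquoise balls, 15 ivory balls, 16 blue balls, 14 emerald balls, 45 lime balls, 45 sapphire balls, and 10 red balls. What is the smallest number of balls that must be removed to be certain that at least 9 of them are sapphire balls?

214

In the worst case for collecting sapphire balls, every non-sapphire ball comes out first.
There are 11 + 19 + 14 + 27 + 34 + 15 + 16 + 14 + 45 + 10 = 205 non-sapphire balls altogether.
After those, each further ball must be sapphire, so 205 + 9 = 214 draws guarantee 9 sapphire balls.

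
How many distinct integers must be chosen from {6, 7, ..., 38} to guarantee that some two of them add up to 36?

A set avoiding the sum 36 can contain at most one of each pair {x, 36−x}, plus the 9 elements whose complement lies outside the range or equal to its own complement.
The integers 18, …, 38 (21 of them) are such a set: any two sum to at least 18+19 = 37 > 36.
Pigeonhole: any 22nd integer completes one of the 12 pairs, so 22 choices force a sum of 36.

22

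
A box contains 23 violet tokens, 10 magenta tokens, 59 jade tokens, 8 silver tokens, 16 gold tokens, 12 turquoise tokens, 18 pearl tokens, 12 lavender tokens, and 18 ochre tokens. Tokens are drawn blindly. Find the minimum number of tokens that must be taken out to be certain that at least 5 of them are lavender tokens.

169

In the worst case for collecting lavender tokens, every non-lavender token comes out first.
There are 23 + 10 + 59 + 8 + 16 + 12 + 18 + 18 = 164 non-lavender tokens altogether.
After those, each further token must be lavender, so 164 + 5 = 169 draws guarantee 5 lavender tokens.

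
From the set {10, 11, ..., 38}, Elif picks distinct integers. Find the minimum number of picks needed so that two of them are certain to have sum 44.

18

Two chosen integers sum to 44 exactly when both halves of some pair {x, 44−x} with 10 ≤ x ≤ 44−x ≤ 34 are chosen — 12 such pairs.
The remaining 5 elements (those with no distinct partner in range) can never complete a 44-sum, so the worst case takes all of them and one from each pair: 5 + 12 = 17.
The 18th integer has to be the second member of some pair, so 17 + 1 = 18.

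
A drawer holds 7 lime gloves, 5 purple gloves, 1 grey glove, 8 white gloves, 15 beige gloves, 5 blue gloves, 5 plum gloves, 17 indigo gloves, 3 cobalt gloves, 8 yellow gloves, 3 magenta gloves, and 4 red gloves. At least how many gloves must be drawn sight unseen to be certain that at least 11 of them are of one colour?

70

Pigeonhole: put each drawn glove into a box by colour. The largest draw with every box below 11 takes min(count, 10) from each colour; colours with fewer than 10 contribute all they have.
Σ min(cᵢ, 10) = 7 + 5 + 1 + 8 + 10 + 5 + 5 + 10 + 3 + 8 + 3 + 4 = 69.
Draw number 69 + 1 = 70 must push one box to 11.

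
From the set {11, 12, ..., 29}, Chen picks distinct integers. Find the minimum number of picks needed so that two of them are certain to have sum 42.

12

A set avoiding the sum 42 can contain at most one of each pair {x, 42−x}, plus the 3 elements whose complement lies outside the range or equal to its own complement.
The integers 11, …, 21 (11 of them) are such a set: any two sum to at least 11+12 = 23 and at most 20+21 = 41 < 42.
Any 12th integer completes one of the 8 pairs, so 12 choices force a sum of 42.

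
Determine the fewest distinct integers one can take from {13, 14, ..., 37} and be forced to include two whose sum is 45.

16

Two chosen integers sum to 45 exactly when both halves of some pair {x, 45−x} with 13 ≤ x ≤ 45−x ≤ 32 are chosen — 10 such pairs.
The remaining 5 elements (those with no distinct partner in range) can never complete a 45-sum, so the worst case takes all of them and one from each pair: 5 + 10 = 15.
The 16th integer has to be the second member of some pair, so 15 + 1 = 16.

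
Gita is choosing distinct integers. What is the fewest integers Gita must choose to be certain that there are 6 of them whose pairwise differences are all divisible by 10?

51

Integers whose pairwise differences are multiples of 10 are exactly those sharing a remainder mod 10. The 10 residue classes mod 10 are the pigeonholes.
With 50 integers one could put 5 in each residue class and have no class reach 6.
The 51st integer pushes some class to 6, so 10·5 + 1 = 51.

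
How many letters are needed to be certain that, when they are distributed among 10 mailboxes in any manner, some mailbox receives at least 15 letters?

With 140 letters one could put exactly 14 in each of the 10 mailboxes, and no mailbox would reach 15.
By the pigeonhole principle, one more letter must land in a mailbox that already has 14, giving it 15.
So 10 × 14 + 1 = 141 letters are required.

141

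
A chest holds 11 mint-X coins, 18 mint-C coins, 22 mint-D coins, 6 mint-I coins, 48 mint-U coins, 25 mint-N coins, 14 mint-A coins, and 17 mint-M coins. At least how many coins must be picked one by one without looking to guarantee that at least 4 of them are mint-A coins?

In the worst case for collecting mint-A coins, every non-mint-A coin comes out first.
There are 11 + 18 + 22 + 6 + 48 + 25 + 17 = 147 non-mint-A coins altogether.
After those, each further coin must be mint-A, so 147 + 4 = 151 draws guarantee 4 mint-A coins.

151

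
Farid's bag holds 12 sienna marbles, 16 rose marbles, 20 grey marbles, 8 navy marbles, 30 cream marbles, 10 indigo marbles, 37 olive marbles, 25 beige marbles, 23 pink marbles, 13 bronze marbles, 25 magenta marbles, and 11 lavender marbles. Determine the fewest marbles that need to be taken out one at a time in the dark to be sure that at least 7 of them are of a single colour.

73

By the pigeonhole principle, the 12 colours are the holes; the marbles drawn are the pigeons.
To avoid 7 of any one colour, the worst case takes at most 6 of each colour.
That gives 6 + 6 + 6 + 6 + 6 + 6 + 6 + 6 + 6 + 6 + 6 + 6 = 72 marbles with no colour reaching 7.
The next marble forces some colour to 7, so 72 + 1 = 73.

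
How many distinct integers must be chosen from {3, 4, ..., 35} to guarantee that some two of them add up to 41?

A set avoiding the sum 41 can contain at most one of each pair {x, 41−x}, plus the 3 elements whose complement lies outside the range.
The integers 3, …, 20 (18 of them) are such a set: any two sum to at least 3+4 = 7 and at most 19+20 = 39 < 41.
Any 19th integer completes one of the 15 pairs, so 19 choices force a sum of 41.

19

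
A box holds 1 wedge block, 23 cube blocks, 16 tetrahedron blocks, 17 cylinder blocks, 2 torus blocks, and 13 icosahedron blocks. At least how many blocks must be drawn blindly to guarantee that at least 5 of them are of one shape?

20

By the pigeonhole principle, the 6 shapes are the holes; the blocks drawn are the pigeons.
To avoid 5 of any one shape, the worst case takes at most 4 of each shape, or every block of a shape that has fewer than 4.
That gives 1 + 4 + 4 + 4 + 2 + 4 = 19 blocks with no shape reaching 5.
The next block forces some shape to 5, so 19 + 1 = 20.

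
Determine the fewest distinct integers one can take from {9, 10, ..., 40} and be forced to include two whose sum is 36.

24

Two chosen integers sum to 36 exactly when both halves of some pair {x, 36−x} with 9 ≤ x ≤ 36−x ≤ 27 are chosen — 9 such pairs.
The remaining 14 elements (those with no distinct partner in range) can never complete a 36-sum, so the worst case takes all of them and one from each pair: 14 + 9 = 23.
The 24th integer has to be the second member of some pair, so 23 + 1 = 24.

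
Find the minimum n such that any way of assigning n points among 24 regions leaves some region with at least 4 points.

With 72 points one could put exactly 3 in each of the 24 regions, and no region would reach 4.
By the pigeonhole principle, one more point must land in a region that already has 3, giving it 4.
So 24 × 3 + 1 = 73 points are required.

73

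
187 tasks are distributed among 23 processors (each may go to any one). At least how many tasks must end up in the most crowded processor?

9

Pigeonhole: the 23 processors are the holes and the 187 tasks are the pigeons.
If every processor held at most 8 tasks, the total would be at most 23 × 8 = 184, which is less than 187.
So some processor holds at least ⌈187/23⌉ = 9 tasks.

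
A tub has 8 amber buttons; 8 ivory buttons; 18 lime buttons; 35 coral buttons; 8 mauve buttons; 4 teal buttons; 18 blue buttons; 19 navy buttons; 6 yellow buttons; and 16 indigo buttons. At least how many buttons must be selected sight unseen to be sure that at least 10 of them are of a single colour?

80

Pigeonhole: the 10 colours are the holes; the buttons drawn are the pigeons.
To avoid 10 of any one colour, the worst case takes at most 9 of each colour, or every button of a colour that has fewer than 9.
That gives 8 + 8 + 9 + 9 + 8 + 4 + 9 + 9 + 6 + 9 = 79 buttons with no colour reaching 10.
The next button forces some colour to 10, so 79 + 1 = 80.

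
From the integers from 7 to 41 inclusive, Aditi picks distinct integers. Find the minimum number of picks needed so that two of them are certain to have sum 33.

A set avoiding the sum 33 can contain at most one of each pair {x, 33−x}, plus the 15 elements whose complement lies outside the range.
The integers 17, …, 41 (25 of them) are such a set: any two sum to at least 17+18 = 35 > 33.
Any 26th integer completes one of the 10 pairs, so 26 choices force a sum of 33.

26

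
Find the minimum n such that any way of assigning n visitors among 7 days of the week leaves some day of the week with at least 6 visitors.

With 35 visitors one could put exactly 5 in each of the 7 days of the week, and no day of the week would reach 6.
Pigeonhole: one more visitor must land in a day of the week that already has 5, giving it 6.
So 7 × 5 + 1 = 36 visitors are required.

36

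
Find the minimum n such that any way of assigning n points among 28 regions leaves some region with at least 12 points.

With 308 points one could put exactly 11 in each of the 28 regions, and no region would reach 12.
One more point must land in a region that already has 11, giving it 12.
So 28 × 11 + 1 = 309 points are required.

309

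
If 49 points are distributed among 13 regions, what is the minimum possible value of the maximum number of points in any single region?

By the pigeonhole principle, the 13 regions are the holes and the 49 points are the pigeons.
If every region held at most 3 points, the total would be at most 13 × 3 = 39, which is less than 49.
So some region holds at least ⌈49/13⌉ = 4 points.

4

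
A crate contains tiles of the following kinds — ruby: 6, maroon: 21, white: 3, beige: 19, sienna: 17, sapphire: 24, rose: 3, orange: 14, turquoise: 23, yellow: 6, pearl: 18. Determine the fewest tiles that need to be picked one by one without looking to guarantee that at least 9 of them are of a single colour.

75

By the pigeonhole principle, put each drawn tile into a box by colour. The largest draw with every box below 9 takes min(count, 8) from each colour; colours with fewer than 8 contribute all they have.
Σ min(cᵢ, 8) = 6 + 8 + 3 + 8 + 8 + 8 + 3 + 8 + 8 + 6 + 8 = 74.
Draw number 74 + 1 = 75 must push one box to 9.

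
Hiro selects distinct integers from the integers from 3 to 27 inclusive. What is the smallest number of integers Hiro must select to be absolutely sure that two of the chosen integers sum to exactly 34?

16

Group the elements by complementary pair {x, 34−x}: {7,27}, {8,26}, {9,25}, …, giving 10 two-element pairs, the single value 17 (it cannot pair with itself since the integers are distinct), and 4 integers whose partner 34−x falls outside [3,27].
Pigeonhole: treating each of those 15 groups as a pigeonhole, one can pick one integer per group — 15 integers — with no two summing to 34.
The 16th integer lands in an occupied pair, forcing a sum of 34.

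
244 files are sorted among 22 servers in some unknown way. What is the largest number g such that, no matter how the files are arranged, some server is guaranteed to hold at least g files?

The 22 servers are the holes and the 244 files are the pigeons.
If every server held at most 11 files, the total would be at most 22 × 11 = 242, which is less than 244.
So some server holds at least ⌈244/22⌉ = 12 files.

12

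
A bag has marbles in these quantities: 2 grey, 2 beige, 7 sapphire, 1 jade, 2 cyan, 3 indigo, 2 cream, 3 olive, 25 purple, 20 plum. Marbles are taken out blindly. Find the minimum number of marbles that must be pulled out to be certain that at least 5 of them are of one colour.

28

The 10 colours are the holes; the marbles drawn are the pigeons.
To avoid 5 of any one colour, the worst case takes at most 4 of each colour, or every marble of a colour that has fewer than 4.
That gives 2 + 2 + 4 + 1 + 2 + 3 + 2 + 3 + 4 + 4 = 27 marbles with no colour reaching 5.
The next marble forces some colour to 5, so 27 + 1 = 28.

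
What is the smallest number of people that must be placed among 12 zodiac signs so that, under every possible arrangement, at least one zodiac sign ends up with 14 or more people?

With 156 people one could put exactly 13 in each of the 12 zodiac signs, and no zodiac sign would reach 14.
By pigeonhole, one more person must land in a zodiac sign that already has 13, giving it 14.
So 12 × 13 + 1 = 157 people are required.

157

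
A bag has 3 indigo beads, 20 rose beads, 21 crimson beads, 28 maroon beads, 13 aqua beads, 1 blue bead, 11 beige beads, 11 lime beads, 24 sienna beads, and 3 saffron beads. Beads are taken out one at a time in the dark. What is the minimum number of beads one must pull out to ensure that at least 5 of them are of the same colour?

36

An adversary could hand out at most 4 beads per colour (indigo, blue, saffron run out sooner): 3 + 4 + 4 + 4 + 4 + 1 + 4 + 4 + 4 + 3 = 35 beads and still no colour has 5.
One more bead lands in a colour already at 4, so 36 draws are enough and 35 are not.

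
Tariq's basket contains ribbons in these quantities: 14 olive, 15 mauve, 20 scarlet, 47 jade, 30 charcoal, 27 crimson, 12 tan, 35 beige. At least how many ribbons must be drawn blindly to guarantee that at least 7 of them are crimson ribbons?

180

In the worst case for collecting crimson ribbons, every non-crimson ribbon comes out first.
There are 14 + 15 + 20 + 47 + 30 + 12 + 35 = 173 non-crimson ribbons altogether.
After those, each further ribbon must be crimson, so 173 + 7 = 180 draws guarantee 7 crimson ribbons.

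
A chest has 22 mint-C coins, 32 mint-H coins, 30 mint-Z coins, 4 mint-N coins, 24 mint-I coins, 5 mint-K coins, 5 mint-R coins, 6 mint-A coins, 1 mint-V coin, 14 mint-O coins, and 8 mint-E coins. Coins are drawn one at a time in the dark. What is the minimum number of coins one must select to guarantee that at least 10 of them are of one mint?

75

The 11 mints are the holes; the coins drawn are the pigeons.
To avoid 10 of any one mint, the worst case takes at most 9 of each mint, or every coin of a mint that has fewer than 9.
That gives 9 + 9 + 9 + 4 + 9 + 5 + 5 + 6 + 1 + 9 + 8 = 74 coins with no mint reaching 10.
The next coin forces some mint to 10, so 74 + 1 = 75.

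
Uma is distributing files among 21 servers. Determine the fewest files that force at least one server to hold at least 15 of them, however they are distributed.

With 294 files one could put exactly 14 in each of the 21 servers, and no server would reach 15.
By the pigeonhole principle, one more file must land in a server that already has 14, giving it 15.
So 21 × 14 + 1 = 295 files are required.

295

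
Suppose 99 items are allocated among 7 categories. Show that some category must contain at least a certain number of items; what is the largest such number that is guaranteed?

The 7 categories are the holes and the 99 items are the pigeons.
If every category held at most 14 items, the total would be at most 7 × 14 = 98, which is less than 99.
So some category holds at least ⌈99/7⌉ = 15 items.

15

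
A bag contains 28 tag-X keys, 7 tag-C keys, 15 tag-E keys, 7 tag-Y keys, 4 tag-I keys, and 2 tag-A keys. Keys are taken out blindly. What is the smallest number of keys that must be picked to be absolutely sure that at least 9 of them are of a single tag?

37

The 6 tags are the holes; the keys drawn are the pigeons.
To avoid 9 of any one tag, the worst case takes at most 8 of each tag, or every key of a tag that has fewer than 8.
That gives 8 + 7 + 8 + 7 + 4 + 2 = 36 keys with no tag reaching 9.
The next key forces some tag to 9, so 36 + 1 = 37.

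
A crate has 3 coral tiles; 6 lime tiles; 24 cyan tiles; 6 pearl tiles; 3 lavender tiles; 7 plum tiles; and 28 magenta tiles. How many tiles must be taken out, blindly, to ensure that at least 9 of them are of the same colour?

42

An adversary could hand out at most 8 tiles per colour (5 colours run out sooner): 3 + 6 + 8 + 6 + 3 + 7 + 8 = 41 tiles and still no colour has 9.
One more tile lands in a colour already at 8, so 42 draws are enough and 41 are not.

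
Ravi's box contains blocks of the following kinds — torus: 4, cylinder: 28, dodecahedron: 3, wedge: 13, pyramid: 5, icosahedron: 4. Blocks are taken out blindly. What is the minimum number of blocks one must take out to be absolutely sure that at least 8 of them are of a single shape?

31

By the pigeonhole principle, put each drawn block into a box by shape. The largest draw with every box below 8 takes min(count, 7) from each shape; shapes with fewer than 7 contribute all they have.
Σ min(cᵢ, 7) = 4 + 7 + 3 + 7 + 5 + 4 = 30.
Draw number 30 + 1 = 31 must push one box to 8.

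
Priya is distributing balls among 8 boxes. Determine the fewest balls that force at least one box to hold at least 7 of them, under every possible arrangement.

49

With 48 balls one could put exactly 6 in each of the 8 boxes, and no box would reach 7.
One more ball must land in a box that already has 6, giving it 7.
So 8 × 6 + 1 = 49 balls are required.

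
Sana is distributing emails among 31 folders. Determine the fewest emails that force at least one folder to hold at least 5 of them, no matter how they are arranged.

125

With 124 emails one could put exactly 4 in each of the 31 folders, and no folder would reach 5.
One more email must land in a folder that already has 4, giving it 5.
So 31 × 4 + 1 = 125 emails are required.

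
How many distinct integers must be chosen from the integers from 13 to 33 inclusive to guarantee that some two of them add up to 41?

A set avoiding the sum 41 can contain at most one of each pair {x, 41−x}, plus the 5 elements whose complement lies outside the range.
The integers 21, …, 33 (13 of them) are such a set: any two sum to at least 21+22 = 43 > 41.
Any 14th integer completes one of the 8 pairs, so 14 choices force a sum of 41.

14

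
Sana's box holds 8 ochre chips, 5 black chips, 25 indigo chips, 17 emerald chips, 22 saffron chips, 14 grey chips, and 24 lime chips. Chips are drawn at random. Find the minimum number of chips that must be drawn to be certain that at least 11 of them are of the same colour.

64

The 7 colours are the holes; the chips drawn are the pigeons.
To avoid 11 of any one colour, the worst case takes at most 10 of each colour, or every chip of a colour that has fewer than 10.
That gives 8 + 5 + 10 + 10 + 10 + 10 + 10 = 63 chips with no colour reaching 11.
The next chip forces some colour to 11, so 63 + 1 = 64.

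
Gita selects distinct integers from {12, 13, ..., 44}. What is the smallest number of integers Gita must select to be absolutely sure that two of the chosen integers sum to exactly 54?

A set avoiding the sum 54 can contain at most one of each pair {x, 54−x}, plus the 3 elements whose complement lies outside the range or equal to its own complement.
The integers 27, …, 44 (18 of them) are such a set: any two sum to at least 27+28 = 55 > 54.
By pigeonhole, any 19th integer completes one of the 15 pairs, so 19 choices force a sum of 54.

19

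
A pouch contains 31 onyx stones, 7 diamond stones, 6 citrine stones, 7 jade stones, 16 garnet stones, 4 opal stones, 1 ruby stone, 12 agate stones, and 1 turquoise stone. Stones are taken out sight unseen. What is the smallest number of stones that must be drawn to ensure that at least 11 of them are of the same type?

57

The 9 types are the holes; the stones drawn are the pigeons.
To avoid 11 of any one type, the worst case takes at most 10 of each type, or every stone of a type that has fewer than 10.
That gives 10 + 7 + 6 + 7 + 10 + 4 + 1 + 10 + 1 = 56 stones with no type reaching 11.
The next stone forces some type to 11, so 56 + 1 = 57.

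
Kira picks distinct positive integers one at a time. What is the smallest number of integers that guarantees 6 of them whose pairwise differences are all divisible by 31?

156

Integers whose pairwise differences are multiples of 31 are exactly those sharing a remainder mod 31. By pigeonhole, the 31 residue classes mod 31 are the pigeonholes.
With 155 integers one could put 5 in each residue class and have no class reach 6.
The 156th integer pushes some class to 6, so 31·5 + 1 = 156.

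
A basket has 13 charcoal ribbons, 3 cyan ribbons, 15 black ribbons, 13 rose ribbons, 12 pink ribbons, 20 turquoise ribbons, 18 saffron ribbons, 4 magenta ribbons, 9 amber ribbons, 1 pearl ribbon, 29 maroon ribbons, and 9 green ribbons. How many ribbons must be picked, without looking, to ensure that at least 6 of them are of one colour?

By the pigeonhole principle, put each drawn ribbon into a box by colour. The largest draw with every box below 6 takes min(count, 5) from each colour; colours with fewer than 5 contribute all they have.
Σ min(cᵢ, 5) = 5 + 3 + 5 + 5 + 5 + 5 + 5 + 4 + 5 + 1 + 5 + 5 = 53.
Draw number 53 + 1 = 54 must push one box to 6.

54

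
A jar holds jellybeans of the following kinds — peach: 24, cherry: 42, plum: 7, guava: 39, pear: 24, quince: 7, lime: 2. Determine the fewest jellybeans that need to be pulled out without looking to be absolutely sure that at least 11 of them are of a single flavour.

57

The 7 flavours are the holes; the jellybeans drawn are the pigeons.
To avoid 11 of any one flavour, the worst case takes at most 10 of each flavour, or every jellybean of a flavour that has fewer than 10.
That gives 10 + 10 + 7 + 10 + 10 + 7 + 2 = 56 jellybeans with no flavour reaching 11.
The next jellybean forces some flavour to 11, so 56 + 1 = 57.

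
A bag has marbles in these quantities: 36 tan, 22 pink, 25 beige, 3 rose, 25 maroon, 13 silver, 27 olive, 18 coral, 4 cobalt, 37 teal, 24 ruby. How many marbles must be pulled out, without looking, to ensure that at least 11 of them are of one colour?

By pigeonhole, put each drawn marble into a box by colour. The largest draw with every box below 11 takes min(count, 10) from each colour; colours with fewer than 10 contribute all they have.
Σ min(cᵢ, 10) = 10 + 10 + 10 + 3 + 10 + 10 + 10 + 10 + 4 + 10 + 10 = 97.
Draw number 97 + 1 = 98 must push one box to 11.

98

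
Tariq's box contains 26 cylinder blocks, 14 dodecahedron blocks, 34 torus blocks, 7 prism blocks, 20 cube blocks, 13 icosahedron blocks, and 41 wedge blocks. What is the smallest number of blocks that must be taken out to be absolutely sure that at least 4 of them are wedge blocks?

118

In the worst case for collecting wedge blocks, every non-wedge block comes out first.
There are 26 + 14 + 34 + 7 + 20 + 13 = 114 non-wedge blocks altogether.
After those, each further block must be wedge, so 114 + 4 = 118 draws guarantee 4 wedge blocks.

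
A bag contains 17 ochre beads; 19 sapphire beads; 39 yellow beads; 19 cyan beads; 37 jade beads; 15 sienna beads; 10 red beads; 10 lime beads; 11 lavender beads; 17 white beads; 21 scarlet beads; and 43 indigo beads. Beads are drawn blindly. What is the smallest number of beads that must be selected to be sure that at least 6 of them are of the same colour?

61

An adversary could hand out at most 5 beads per colour: 5 + 5 + 5 + 5 + 5 + 5 + 5 + 5 + 5 + 5 + 5 + 5 = 60 beads and still no colour has 6.
By pigeonhole, one more bead lands in a colour already at 5, so 61 draws are enough and 60 are not.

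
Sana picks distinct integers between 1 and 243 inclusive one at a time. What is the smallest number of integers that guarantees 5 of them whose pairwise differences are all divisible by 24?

97

Integers whose pairwise differences are multiples of 24 are exactly those sharing a remainder mod 24. By the pigeonhole principle, the 24 residue classes mod 24 are the pigeonholes.
With 96 integers one could put 4 in each residue class and have no class reach 5.
The 97th integer pushes some class to 5, so 24·4 + 1 = 97.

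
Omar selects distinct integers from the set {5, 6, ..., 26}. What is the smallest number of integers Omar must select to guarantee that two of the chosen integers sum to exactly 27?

A set avoiding the sum 27 can contain at most one of each pair {x, 27−x}, plus the 4 elements whose complement lies outside the range.
The integers 14, …, 26 (13 of them) are such a set: any two sum to at least 14+15 = 29 > 27.
By the pigeonhole principle, any 14th integer completes one of the 9 pairs, so 14 choices force a sum of 27.

14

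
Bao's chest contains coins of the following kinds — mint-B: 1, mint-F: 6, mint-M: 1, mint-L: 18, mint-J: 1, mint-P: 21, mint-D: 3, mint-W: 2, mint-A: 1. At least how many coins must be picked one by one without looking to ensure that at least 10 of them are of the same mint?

34

By pigeonhole, put each drawn coin into a box by mint. The largest draw with every box below 10 takes min(count, 9) from each mint; mints with fewer than 9 contribute all they have.
Σ min(cᵢ, 9) = 1 + 6 + 1 + 9 + 1 + 9 + 3 + 2 + 1 = 33.
Draw number 33 + 1 = 34 must push one box to 10.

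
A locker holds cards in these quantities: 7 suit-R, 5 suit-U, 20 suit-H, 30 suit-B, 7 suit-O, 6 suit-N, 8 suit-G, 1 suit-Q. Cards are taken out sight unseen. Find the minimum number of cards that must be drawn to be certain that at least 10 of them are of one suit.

An adversary could hand out at most 9 cards per suit (6 suits run out sooner): 7 + 5 + 9 + 9 + 7 + 6 + 8 + 1 = 52 cards and still no suit has 10.
One more card lands in a suit already at 9, so 53 draws are enough and 52 are not.

53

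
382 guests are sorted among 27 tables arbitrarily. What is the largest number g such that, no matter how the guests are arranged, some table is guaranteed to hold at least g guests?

By pigeonhole, the 27 tables are the holes and the 382 guests are the pigeons.
If every table held at most 14 guests, the total would be at most 27 × 14 = 378, which is less than 382.
So some table holds at least ⌈382/27⌉ = 15 guests.

15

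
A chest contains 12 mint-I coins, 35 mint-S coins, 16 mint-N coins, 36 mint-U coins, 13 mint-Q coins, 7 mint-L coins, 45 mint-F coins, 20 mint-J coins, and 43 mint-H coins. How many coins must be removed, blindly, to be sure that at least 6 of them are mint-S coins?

198

In the worst case for collecting mint-S coins, every non-mint-S coin comes out first.
There are 12 + 16 + 36 + 13 + 7 + 45 + 20 + 43 = 192 non-mint-S coins altogether.
After those, each further coin must be mint-S, so 192 + 6 = 198 draws guarantee 6 mint-S coins.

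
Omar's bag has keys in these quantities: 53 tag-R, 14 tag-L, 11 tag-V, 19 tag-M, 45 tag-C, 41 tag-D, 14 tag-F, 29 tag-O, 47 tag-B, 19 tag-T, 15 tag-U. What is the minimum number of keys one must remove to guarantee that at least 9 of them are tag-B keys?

In the worst case for collecting tag-B keys, every non-tag-B key comes out first.
There are 53 + 14 + 11 + 19 + 45 + 41 + 14 + 29 + 19 + 15 = 260 non-tag-B keys altogether.
After those, each further key must be tag-B, so 260 + 9 = 269 draws guarantee 9 tag-B keys.

269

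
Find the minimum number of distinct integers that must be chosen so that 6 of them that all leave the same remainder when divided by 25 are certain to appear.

The 25 residue classes mod 25 are the pigeonholes.
With 125 integers one could put 5 in each residue class and have no class reach 6.
The 126th integer pushes some class to 6, so 25·5 + 1 = 126.

126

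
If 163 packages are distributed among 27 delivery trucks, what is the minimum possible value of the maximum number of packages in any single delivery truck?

Pigeonhole: the 27 delivery trucks are the holes and the 163 packages are the pigeons.
If every delivery truck held at most 6 packages, the total would be at most 27 × 6 = 162, which is less than 163.
So some delivery truck holds at least ⌈163/27⌉ = 7 packages.

7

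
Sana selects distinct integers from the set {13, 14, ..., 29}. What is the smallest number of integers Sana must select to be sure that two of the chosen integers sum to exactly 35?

13

Group the elements by complementary pair {x, 35−x}: {13,22}, {14,21}, {15,20}, …, giving 5 two-element pairs and 7 integers whose partner 35−x falls outside [13,29].
Pigeonhole: treating each of those 12 groups as a pigeonhole, one can pick one integer per group — 12 integers — with no two summing to 35.
The 13th integer lands in an occupied pair, forcing a sum of 35.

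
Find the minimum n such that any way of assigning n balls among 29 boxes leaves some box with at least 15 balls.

With 406 balls one could put exactly 14 in each of the 29 boxes, and no box would reach 15.
One more ball must land in a box that already has 14, giving it 15.
So 29 × 14 + 1 = 407 balls are required.

407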